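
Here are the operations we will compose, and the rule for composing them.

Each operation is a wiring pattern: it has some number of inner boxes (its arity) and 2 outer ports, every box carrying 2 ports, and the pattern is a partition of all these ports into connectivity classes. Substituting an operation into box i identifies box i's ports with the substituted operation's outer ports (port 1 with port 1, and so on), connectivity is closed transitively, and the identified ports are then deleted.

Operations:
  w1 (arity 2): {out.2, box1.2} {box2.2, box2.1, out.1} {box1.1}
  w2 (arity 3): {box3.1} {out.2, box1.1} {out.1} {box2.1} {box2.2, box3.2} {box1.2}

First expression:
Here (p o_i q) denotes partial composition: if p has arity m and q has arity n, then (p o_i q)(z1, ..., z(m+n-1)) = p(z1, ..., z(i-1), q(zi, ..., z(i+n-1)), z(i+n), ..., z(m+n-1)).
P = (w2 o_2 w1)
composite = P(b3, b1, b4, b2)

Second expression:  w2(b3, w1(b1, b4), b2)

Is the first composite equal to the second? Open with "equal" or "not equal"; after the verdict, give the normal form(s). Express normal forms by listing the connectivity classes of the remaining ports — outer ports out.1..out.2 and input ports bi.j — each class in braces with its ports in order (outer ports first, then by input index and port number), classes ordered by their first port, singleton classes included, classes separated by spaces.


Reducing the first expression gives {out.1} {out.2, b3.1} {b1.1} {b1.2, b2.2} {b2.1} {b3.2} {b4.1, b4.2}
Reducing the second expression gives {out.1} {out.2, b3.1} {b1.1} {b1.2, b2.2} {b2.1} {b3.2} {b4.1, b4.2}
The normal forms match — equal.

equal; the common form is {out.1} {out.2, b3.1} {b1.1} {b1.2, b2.2} {b2.1} {b3.2} {b4.1, b4.2}


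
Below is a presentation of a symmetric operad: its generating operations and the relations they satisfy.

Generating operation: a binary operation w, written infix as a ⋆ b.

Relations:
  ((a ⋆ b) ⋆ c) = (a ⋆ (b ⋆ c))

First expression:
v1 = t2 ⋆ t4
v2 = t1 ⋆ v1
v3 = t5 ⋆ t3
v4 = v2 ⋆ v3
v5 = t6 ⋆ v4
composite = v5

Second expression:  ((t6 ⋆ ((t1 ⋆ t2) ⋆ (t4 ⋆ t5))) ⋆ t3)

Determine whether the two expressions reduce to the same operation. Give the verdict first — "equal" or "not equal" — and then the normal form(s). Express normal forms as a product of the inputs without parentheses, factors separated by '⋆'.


equal — both sides give t6 ⋆ t1 ⋆ t2 ⋆ t4 ⋆ t5 ⋆ t3

The first expression, normalized: t6 ⋆ t1 ⋆ t2 ⋆ t4 ⋆ t5 ⋆ t3
The second expression, normalized: t6 ⋆ t1 ⋆ t2 ⋆ t4 ⋆ t5 ⋆ t3
Identical normal forms: equal.


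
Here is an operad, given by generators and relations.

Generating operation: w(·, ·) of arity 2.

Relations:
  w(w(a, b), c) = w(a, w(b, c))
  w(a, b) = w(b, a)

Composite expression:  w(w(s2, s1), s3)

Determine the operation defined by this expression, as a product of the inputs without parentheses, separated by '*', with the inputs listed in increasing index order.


s1 * s2 * s3

With w associative and commutative, the s-input set is all that matters.
w(s2, s1) spells out as s2 * s1
w(w(s2, s1), s3) spells out as s2 * s1 * s3
sorting the factors by input index: s1 * s2 * s3


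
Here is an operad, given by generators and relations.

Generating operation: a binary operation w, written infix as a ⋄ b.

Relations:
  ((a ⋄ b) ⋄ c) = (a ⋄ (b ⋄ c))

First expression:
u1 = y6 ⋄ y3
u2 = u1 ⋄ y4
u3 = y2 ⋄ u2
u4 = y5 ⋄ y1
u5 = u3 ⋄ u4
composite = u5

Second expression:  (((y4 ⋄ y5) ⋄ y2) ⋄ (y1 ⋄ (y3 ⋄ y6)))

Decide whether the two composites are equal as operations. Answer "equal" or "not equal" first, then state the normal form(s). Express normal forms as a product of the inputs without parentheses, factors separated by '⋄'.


Normal form of the first expression: y2 ⋄ y6 ⋄ y3 ⋄ y4 ⋄ y5 ⋄ y1
Normal form of the second expression: y4 ⋄ y5 ⋄ y2 ⋄ y1 ⋄ y3 ⋄ y6
Distinct normal forms: not equal.

not equal — first y2 ⋄ y6 ⋄ y3 ⋄ y4 ⋄ y5 ⋄ y1, second y4 ⋄ y5 ⋄ y2 ⋄ y1 ⋄ y3 ⋄ y6


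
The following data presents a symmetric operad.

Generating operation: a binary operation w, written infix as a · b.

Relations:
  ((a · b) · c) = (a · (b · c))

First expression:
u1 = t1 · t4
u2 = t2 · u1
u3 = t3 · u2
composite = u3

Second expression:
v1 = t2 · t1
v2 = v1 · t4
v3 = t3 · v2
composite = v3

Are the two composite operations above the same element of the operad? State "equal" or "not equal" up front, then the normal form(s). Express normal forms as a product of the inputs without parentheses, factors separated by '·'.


equal: each reduces to t3 · t2 · t1 · t4

In normal form, the first expression is t3 · t2 · t1 · t4
In normal form, the second expression is t3 · t2 · t1 · t4
Identical normal forms: equal.


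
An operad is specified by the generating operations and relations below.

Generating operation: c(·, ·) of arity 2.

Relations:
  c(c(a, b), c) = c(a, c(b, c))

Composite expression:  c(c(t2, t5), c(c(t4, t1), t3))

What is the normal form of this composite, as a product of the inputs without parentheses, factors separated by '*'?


t2 * t5 * t4 * t1 * t3

Key point: c is associative — brackets drop, the t-order remains.
c(t2, t5) flattens to t2 * t5
c(t4, t1) flattens to t4 * t1
c(c(t4, t1), t3) flattens to t4 * t1 * t3
c(c(t2, t5), c(c(t4, t1), t3)) flattens to t2 * t5 * t4 * t1 * t3


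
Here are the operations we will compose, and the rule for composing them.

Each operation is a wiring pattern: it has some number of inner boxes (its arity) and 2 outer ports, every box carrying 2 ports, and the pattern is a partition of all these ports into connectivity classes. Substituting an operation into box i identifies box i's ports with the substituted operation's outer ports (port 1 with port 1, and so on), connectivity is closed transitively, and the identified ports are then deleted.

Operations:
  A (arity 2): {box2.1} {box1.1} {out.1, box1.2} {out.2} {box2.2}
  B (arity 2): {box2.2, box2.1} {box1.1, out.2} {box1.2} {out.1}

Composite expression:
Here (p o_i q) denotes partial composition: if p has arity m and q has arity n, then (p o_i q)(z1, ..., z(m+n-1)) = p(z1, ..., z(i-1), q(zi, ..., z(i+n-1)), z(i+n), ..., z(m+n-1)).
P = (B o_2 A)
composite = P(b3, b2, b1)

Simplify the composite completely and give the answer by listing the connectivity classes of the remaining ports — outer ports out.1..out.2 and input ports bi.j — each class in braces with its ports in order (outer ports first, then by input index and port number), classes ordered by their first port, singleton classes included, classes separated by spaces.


{out.1} {out.2, b3.1} {b1.1} {b1.2} {b2.1} {b2.2} {b3.2}

Substituting into B glues patterns; closure does the rest.
the subtree at A composes to {out.1, b2.2} {out.2} {b1.1} {b1.2} {b2.1} on (b2, b1); out.j = own outer ports
the subtree at B composes to {out.1} {out.2, b3.1} {b1.1} {b1.2} {b2.1} {b2.2} {b3.2} on (b3, b2, b1); out.j = own outer ports


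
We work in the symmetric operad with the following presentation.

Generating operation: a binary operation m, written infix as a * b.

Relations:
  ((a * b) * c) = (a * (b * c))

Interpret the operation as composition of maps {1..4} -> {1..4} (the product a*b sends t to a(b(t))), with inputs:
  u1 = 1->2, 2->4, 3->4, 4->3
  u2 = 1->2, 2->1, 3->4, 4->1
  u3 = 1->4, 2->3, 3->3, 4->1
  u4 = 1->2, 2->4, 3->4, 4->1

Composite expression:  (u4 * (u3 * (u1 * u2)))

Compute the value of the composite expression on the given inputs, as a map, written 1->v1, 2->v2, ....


1->2, 2->4, 3->4, 4->4


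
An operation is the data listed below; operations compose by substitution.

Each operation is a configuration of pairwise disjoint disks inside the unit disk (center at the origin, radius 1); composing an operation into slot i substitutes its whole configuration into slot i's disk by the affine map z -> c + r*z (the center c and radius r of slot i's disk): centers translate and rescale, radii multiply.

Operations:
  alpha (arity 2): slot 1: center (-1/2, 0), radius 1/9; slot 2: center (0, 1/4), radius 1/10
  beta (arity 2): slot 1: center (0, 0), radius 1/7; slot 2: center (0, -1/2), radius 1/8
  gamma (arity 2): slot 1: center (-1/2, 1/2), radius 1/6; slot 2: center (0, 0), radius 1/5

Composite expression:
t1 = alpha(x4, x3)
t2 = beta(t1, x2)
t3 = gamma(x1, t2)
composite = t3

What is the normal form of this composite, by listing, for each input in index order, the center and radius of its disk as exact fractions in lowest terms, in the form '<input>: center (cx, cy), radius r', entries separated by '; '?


x1: center (-1/2, 1/2), radius 1/6; x2: center (0, -1/10), radius 1/40; x3: center (0, 1/140), radius 1/350; x4: center (-1/70, 0), radius 1/315

Affine substitution under gamma: radii multiply and x-centers shift.
x1: after 1 affine step, its disk has center (-1/2, 1/2), radius 1/6
x4: after 3 affine steps, its disk has center (-1/70, 0), radius 1/315
x3: after 3 affine steps, its disk has center (0, 1/140), radius 1/350
x2: after 2 affine steps, its disk has center (0, -1/10), radius 1/40


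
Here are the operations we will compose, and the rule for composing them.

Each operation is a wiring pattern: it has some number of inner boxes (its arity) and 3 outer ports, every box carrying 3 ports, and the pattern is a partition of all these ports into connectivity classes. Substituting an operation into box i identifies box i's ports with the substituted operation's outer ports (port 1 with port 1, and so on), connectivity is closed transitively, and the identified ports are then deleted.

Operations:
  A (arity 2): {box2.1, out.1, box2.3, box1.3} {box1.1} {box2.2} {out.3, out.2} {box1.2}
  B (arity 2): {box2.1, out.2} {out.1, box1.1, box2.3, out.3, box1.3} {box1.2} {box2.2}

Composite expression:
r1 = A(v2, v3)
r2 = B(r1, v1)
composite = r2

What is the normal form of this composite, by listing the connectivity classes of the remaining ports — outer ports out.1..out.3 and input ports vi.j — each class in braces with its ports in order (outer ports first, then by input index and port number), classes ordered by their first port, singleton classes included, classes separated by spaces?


Treat the ports identified at B as solder joints: merge, then drop.
stage A: inputs (v2, v3), connectivity {out.1, v2.3, v3.1, v3.3} {out.2, out.3} {v2.1} {v2.2} {v3.2}, out.j its boundary
stage B: inputs (v2, v3, v1), connectivity {out.1, out.3, v1.3, v2.3, v3.1, v3.3} {out.2, v1.1} {v1.2} {v2.1} {v2.2} {v3.2}, out.j its boundary

{out.1, out.3, v1.3, v2.3, v3.1, v3.3} {out.2, v1.1} {v1.2} {v2.1} {v2.2} {v3.2}


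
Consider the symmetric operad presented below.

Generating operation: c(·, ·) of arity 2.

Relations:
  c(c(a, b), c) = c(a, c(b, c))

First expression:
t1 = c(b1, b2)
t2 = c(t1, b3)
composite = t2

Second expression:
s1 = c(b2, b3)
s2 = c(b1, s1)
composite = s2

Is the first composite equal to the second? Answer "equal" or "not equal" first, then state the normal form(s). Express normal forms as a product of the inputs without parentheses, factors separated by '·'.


equal; the common form is b1 · b2 · b3

The first expression, normalized: b1 · b2 · b3
The second expression, normalized: b1 · b2 · b3
Same normal form: equal.


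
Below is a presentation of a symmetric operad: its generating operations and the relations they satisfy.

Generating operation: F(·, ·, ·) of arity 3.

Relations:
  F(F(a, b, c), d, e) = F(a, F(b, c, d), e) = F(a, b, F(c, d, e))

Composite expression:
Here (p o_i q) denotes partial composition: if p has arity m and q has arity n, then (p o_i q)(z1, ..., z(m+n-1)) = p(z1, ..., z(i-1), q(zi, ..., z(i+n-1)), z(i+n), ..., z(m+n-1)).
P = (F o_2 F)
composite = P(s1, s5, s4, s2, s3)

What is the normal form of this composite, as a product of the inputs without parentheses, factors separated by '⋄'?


s1 ⋄ s5 ⋄ s4 ⋄ s2 ⋄ s3

Under associativity of F, the answer is the s's in reading order.
F(s5, s4, s2) reduces to s5 ⋄ s4 ⋄ s2
F(s1, F(s5, s4, s2), s3) reduces to s1 ⋄ s5 ⋄ s4 ⋄ s2 ⋄ s3


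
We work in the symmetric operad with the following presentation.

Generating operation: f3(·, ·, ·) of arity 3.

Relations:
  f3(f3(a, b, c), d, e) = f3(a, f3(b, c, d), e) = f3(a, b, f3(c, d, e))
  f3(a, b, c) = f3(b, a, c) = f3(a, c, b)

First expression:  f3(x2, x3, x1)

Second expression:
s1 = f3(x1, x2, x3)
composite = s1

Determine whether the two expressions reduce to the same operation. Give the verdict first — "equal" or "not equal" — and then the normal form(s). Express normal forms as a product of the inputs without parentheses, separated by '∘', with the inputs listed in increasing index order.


Reducing the first expression gives x1 ∘ x2 ∘ x3
Reducing the second expression gives x1 ∘ x2 ∘ x3
Both agree, so they are equal.

equal: each reduces to x1 ∘ x2 ∘ x3


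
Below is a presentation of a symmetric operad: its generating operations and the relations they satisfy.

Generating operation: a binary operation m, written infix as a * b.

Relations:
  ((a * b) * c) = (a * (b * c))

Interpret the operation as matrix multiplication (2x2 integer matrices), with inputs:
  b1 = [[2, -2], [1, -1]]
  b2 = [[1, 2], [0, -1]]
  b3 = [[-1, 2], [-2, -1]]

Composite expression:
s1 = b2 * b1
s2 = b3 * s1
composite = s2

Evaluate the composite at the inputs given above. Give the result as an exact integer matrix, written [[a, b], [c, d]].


[[-6, 6], [-7, 7]]

(b2 * b1) = [[4, -4], [-1, 1]]
(b3 * (b2 * b1)) = [[-6, 6], [-7, 7]]


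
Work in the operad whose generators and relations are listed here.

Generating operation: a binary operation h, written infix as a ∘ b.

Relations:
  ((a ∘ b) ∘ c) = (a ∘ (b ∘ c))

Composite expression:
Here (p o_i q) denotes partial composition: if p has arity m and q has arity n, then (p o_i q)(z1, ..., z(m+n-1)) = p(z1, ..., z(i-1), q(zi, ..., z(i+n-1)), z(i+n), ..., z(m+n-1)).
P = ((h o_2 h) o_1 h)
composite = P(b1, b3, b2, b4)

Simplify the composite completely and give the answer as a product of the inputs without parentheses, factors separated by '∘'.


b1 ∘ b3 ∘ b2 ∘ b4

Associativity of h dissolves the nesting; only the b-input order survives.
(b1 ∘ b3) spells out as b1 ∘ b3
(b2 ∘ b4) spells out as b2 ∘ b4
((b1 ∘ b3) ∘ (b2 ∘ b4)) spells out as b1 ∘ b3 ∘ b2 ∘ b4


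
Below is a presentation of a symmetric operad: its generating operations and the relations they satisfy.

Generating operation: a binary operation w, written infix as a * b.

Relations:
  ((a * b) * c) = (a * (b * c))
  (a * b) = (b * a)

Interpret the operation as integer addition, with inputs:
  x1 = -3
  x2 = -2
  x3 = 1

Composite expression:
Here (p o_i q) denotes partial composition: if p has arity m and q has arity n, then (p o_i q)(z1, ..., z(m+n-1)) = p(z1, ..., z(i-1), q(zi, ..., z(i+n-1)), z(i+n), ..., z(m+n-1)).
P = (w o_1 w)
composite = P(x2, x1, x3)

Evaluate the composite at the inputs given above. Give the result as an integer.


-4

(x2 * x1) = -5
((x2 * x1) * x3) = -4


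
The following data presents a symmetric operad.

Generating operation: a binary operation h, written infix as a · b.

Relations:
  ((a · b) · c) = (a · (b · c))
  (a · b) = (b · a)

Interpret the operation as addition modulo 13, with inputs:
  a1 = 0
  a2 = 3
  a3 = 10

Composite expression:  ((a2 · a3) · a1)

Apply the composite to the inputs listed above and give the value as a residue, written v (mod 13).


0 (mod 13)

(a2 · a3) = 0
((a2 · a3) · a1) = 0


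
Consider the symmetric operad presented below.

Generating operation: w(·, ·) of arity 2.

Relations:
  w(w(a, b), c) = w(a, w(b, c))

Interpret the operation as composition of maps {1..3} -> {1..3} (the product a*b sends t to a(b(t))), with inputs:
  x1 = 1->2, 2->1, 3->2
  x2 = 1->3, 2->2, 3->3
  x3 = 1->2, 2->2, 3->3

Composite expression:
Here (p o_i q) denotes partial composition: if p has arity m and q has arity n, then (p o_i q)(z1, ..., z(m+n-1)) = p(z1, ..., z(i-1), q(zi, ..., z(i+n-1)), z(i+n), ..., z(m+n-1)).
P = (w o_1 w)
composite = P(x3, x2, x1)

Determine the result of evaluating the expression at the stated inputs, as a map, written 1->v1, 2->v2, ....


w(x3, x2) = 1->3, 2->2, 3->3
w(w(x3, x2), x1) = 1->2, 2->3, 3->2

1->2, 2->3, 3->2


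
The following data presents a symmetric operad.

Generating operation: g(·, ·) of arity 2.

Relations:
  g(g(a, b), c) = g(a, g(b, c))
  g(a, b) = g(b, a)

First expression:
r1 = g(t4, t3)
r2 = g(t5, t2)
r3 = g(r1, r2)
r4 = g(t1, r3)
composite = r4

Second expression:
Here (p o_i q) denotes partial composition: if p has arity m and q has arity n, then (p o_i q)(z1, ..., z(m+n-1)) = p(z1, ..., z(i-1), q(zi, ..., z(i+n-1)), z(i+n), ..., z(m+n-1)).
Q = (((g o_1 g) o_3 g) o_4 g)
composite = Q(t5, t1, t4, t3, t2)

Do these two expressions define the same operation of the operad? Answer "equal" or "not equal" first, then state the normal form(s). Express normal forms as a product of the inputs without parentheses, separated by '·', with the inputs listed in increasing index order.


equal; the common form is t1 · t2 · t3 · t4 · t5

The first expression reduces to t1 · t2 · t3 · t4 · t5
The second expression reduces to t1 · t2 · t3 · t4 · t5
One common form — equal.


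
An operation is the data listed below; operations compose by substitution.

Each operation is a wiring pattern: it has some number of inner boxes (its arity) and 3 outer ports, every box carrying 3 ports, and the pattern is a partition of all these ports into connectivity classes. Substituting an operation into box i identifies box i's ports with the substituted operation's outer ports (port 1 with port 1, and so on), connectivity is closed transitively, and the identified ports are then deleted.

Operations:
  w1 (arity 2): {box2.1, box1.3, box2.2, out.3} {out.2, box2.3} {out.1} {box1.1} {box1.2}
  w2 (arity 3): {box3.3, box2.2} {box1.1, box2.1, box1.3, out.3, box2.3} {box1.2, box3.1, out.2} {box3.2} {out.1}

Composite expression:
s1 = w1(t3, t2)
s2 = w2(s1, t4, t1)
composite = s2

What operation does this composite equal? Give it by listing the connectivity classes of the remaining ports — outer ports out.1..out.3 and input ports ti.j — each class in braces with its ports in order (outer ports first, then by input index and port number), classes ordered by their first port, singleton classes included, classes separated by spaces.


{out.1} {out.2, t1.1, t2.3} {out.3, t2.1, t2.2, t3.3, t4.1, t4.3} {t1.2} {t1.3, t4.2} {t3.1} {t3.2}

Two ports join when wires chain via w2-identified ports.
the subtree at w1 composes to {out.1} {out.2, t2.3} {out.3, t2.1, t2.2, t3.3} {t3.1} {t3.2} on (t3, t2); out.j = own outer ports
the subtree at w2 composes to {out.1} {out.2, t1.1, t2.3} {out.3, t2.1, t2.2, t3.3, t4.1, t4.3} {t1.2} {t1.3, t4.2} {t3.1} {t3.2} on (t3, t2, t4, t1); out.j = own outer ports


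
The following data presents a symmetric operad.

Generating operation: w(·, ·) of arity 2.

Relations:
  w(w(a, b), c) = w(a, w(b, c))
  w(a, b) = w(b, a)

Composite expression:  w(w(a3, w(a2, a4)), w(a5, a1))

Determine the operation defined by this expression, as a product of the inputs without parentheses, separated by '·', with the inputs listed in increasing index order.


a1 · a2 · a3 · a4 · a5

Shape and order are irrelevant to w; the a-input set decides.
w(a2, a4) collapses to a2 · a4
w(a3, w(a2, a4)) collapses to a3 · a2 · a4
w(a5, a1) collapses to a5 · a1
w(w(a3, w(a2, a4)), w(a5, a1)) collapses to a3 · a2 · a4 · a5 · a1
reordering the factors by index: a1 · a2 · a3 · a4 · a5


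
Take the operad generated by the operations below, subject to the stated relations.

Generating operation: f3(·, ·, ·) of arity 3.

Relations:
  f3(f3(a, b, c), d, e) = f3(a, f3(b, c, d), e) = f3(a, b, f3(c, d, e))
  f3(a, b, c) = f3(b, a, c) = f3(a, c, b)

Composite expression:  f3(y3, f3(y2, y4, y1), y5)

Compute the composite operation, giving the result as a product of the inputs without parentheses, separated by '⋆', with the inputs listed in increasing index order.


y1 ⋆ y2 ⋆ y3 ⋆ y4 ⋆ y5

Reordering under f3 is free, so list the y-inputs canonically.
f3(y2, y4, y1) flattens to y2 ⋆ y4 ⋆ y1
f3(y3, f3(y2, y4, y1), y5) flattens to y3 ⋆ y2 ⋆ y4 ⋆ y1 ⋆ y5
reordering the factors by index: y1 ⋆ y2 ⋆ y3 ⋆ y4 ⋆ y5


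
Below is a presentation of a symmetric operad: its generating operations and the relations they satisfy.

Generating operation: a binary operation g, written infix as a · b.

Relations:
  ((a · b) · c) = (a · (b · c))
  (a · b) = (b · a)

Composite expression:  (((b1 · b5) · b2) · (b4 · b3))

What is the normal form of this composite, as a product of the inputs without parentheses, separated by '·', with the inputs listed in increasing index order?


b1 · b2 · b3 · b4 · b5

Both nesting and order wash out for g; what remains is which b's occur.
(b1 · b5) reduces to b1 · b5
((b1 · b5) · b2) reduces to b1 · b5 · b2
(b4 · b3) reduces to b4 · b3
(((b1 · b5) · b2) · (b4 · b3)) reduces to b1 · b5 · b2 · b4 · b3
reordering the factors by index: b1 · b2 · b3 · b4 · b5


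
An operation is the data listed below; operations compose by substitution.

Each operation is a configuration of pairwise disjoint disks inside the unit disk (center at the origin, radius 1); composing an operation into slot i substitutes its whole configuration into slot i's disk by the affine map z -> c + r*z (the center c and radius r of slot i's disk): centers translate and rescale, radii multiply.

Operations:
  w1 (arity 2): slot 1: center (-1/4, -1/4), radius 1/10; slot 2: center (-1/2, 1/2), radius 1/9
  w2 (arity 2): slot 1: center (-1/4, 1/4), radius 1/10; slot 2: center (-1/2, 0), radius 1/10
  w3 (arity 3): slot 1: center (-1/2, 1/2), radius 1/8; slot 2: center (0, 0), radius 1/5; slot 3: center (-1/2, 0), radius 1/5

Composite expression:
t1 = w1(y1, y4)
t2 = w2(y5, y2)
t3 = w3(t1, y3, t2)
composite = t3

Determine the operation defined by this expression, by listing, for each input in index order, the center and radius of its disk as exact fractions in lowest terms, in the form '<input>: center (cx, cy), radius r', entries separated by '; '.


y1: center (-17/32, 15/32), radius 1/80; y2: center (-3/5, 0), radius 1/50; y3: center (0, 0), radius 1/5; y4: center (-9/16, 9/16), radius 1/72; y5: center (-11/20, 1/20), radius 1/50

Each y-disk chains the slot maps above it in w3; radii multiply.
input y1: composing its 2 substitution steps yields center (-17/32, 15/32), radius 1/80
input y4: composing its 2 substitution steps yields center (-9/16, 9/16), radius 1/72
input y3: composing its 1 substitution step yields center (0, 0), radius 1/5
input y5: composing its 2 substitution steps yields center (-11/20, 1/20), radius 1/50
input y2: composing its 2 substitution steps yields center (-3/5, 0), radius 1/50


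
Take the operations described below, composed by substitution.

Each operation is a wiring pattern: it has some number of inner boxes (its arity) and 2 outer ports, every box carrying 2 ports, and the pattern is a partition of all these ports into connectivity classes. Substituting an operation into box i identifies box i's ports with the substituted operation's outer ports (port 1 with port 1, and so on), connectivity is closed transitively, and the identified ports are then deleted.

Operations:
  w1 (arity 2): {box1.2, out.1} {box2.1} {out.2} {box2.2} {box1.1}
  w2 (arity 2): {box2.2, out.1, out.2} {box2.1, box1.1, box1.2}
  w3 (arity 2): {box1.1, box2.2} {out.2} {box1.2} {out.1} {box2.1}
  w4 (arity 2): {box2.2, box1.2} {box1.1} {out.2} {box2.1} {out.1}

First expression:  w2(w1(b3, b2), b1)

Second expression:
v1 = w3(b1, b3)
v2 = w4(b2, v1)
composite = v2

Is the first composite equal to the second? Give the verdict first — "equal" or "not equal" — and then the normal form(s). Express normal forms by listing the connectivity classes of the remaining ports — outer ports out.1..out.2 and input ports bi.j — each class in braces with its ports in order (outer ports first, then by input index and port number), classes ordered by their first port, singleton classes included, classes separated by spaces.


not equal — first {out.1, out.2, b1.2} {b1.1, b3.2} {b2.1} {b2.2} {b3.1}, second {out.1} {out.2} {b1.1, b3.2} {b1.2} {b2.1} {b2.2} {b3.1}

The first expression reduces to {out.1, out.2, b1.2} {b1.1, b3.2} {b2.1} {b2.2} {b3.1}
The second expression reduces to {out.1} {out.2} {b1.1, b3.2} {b1.2} {b2.1} {b2.2} {b3.1}
The forms do not match — not equal.


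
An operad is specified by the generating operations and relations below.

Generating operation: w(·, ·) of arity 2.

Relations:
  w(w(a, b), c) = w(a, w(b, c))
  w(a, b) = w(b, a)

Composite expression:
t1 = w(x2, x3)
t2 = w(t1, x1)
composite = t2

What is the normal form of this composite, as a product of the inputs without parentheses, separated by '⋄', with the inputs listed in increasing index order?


x1 ⋄ x2 ⋄ x3


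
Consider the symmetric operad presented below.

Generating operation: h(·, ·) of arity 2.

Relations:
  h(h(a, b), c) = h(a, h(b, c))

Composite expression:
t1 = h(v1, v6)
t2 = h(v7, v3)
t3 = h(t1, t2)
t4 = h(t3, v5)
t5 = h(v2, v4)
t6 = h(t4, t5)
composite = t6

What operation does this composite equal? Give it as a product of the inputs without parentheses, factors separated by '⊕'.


v1 ⊕ v6 ⊕ v7 ⊕ v3 ⊕ v5 ⊕ v2 ⊕ v4


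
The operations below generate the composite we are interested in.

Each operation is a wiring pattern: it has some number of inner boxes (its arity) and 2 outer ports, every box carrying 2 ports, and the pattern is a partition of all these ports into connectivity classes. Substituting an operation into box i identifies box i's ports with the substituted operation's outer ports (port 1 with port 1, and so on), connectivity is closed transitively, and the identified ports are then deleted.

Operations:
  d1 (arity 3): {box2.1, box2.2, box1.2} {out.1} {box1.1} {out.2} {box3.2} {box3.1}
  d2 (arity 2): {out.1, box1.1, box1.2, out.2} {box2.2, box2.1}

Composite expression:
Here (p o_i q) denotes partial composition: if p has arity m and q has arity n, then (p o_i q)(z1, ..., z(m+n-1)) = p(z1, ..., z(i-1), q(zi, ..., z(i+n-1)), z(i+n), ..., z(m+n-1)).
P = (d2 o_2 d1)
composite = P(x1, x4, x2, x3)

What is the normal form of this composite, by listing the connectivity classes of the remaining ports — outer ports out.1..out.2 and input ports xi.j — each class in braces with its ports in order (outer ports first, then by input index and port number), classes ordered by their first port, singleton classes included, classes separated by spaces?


Two ports join when wires chain via d2-identified ports.
d1 over (x4, x2, x3) gives {out.1} {out.2} {x2.1, x2.2, x4.2} {x3.1} {x3.2} {x4.1}, out.j being that stage's outer ports
d2 over (x1, x4, x2, x3) gives {out.1, out.2, x1.1, x1.2} {x2.1, x2.2, x4.2} {x3.1} {x3.2} {x4.1}, out.j being that stage's outer ports

{out.1, out.2, x1.1, x1.2} {x2.1, x2.2, x4.2} {x3.1} {x3.2} {x4.1}


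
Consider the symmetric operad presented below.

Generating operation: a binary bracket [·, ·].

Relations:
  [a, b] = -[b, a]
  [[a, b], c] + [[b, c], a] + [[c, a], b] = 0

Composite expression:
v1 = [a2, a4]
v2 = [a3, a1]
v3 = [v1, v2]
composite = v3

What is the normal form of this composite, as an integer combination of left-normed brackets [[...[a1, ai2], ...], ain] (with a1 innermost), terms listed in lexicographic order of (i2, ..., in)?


In the tensor algebra, words opening a1 carry the a1-anchored form.
Composite bracket: [[a2, a4], [a3, a1]]
Expanding via [a, b] = ab - ba: 8 signed words (2^3 = 8).
The a1-initial words carry the normal form:
  from a1a3a2a4, sign +1: term +[[[a1, a3], a2], a4]
  from a1a3a4a2, sign -1: term -[[[a1, a3], a4], a2]

[[[a1, a3], a2], a4] - [[[a1, a3], a4], a2]


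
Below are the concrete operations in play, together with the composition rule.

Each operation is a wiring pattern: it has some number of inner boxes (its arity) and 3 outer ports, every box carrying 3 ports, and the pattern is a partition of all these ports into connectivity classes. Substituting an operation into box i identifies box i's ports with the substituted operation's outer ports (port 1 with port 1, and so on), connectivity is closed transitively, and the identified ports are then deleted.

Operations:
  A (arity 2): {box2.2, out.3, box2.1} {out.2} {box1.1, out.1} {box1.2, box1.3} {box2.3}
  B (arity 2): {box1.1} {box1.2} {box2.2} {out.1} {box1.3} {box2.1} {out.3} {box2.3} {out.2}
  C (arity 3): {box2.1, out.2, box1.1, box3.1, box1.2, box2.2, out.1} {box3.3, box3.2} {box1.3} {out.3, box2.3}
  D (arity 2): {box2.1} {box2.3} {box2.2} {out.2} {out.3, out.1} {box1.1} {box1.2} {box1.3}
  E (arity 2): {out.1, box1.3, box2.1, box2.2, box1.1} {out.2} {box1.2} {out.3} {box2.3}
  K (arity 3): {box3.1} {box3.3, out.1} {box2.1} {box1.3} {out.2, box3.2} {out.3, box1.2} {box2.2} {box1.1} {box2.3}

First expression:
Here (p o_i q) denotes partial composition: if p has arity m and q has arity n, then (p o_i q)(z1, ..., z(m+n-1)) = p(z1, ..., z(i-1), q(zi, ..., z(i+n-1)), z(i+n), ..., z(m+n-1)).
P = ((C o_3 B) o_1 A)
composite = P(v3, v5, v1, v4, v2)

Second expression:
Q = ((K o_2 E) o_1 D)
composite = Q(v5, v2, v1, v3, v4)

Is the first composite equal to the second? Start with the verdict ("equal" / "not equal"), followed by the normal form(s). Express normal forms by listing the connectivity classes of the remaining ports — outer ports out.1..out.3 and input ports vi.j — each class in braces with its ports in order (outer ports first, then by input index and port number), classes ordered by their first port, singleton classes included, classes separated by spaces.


not equal; first: {out.1, out.2, v1.1, v1.2, v3.1} {out.3, v1.3} {v2.1} {v2.2} {v2.3} {v3.2, v3.3} {v4.1} {v4.2} {v4.3} {v5.1, v5.2} {v5.3}; second: {out.1, v4.3} {out.2, v4.2} {out.3} {v1.1, v1.3, v3.1, v3.2} {v1.2} {v2.1} {v2.2} {v2.3} {v3.3} {v4.1} {v5.1} {v5.2} {v5.3}


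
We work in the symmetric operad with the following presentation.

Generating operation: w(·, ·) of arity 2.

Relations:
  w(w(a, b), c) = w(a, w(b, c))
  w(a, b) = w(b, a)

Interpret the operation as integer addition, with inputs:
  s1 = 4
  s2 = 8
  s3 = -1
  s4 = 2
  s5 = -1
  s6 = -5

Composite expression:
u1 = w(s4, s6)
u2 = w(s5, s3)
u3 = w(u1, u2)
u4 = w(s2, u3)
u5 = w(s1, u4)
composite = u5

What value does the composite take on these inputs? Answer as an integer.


7

w(s4, s6) = -3
w(s5, s3) = -2
w(w(s4, s6), w(s5, s3)) = -5
w(s2, w(w(s4, s6), w(s5, s3))) = 3
w(s1, w(s2, w(w(s4, s6), w(s5, s3)))) = 7


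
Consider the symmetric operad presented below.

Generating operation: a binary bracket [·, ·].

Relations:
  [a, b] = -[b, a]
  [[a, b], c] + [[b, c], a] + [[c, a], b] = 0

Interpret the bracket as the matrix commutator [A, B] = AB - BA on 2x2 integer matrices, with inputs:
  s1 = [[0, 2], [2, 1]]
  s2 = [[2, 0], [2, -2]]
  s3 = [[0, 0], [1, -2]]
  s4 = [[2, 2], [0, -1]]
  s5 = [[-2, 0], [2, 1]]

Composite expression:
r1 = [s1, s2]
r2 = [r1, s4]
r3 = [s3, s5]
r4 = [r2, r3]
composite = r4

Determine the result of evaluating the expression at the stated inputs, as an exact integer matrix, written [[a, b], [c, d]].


[[-280, 0], [-280, 280]]


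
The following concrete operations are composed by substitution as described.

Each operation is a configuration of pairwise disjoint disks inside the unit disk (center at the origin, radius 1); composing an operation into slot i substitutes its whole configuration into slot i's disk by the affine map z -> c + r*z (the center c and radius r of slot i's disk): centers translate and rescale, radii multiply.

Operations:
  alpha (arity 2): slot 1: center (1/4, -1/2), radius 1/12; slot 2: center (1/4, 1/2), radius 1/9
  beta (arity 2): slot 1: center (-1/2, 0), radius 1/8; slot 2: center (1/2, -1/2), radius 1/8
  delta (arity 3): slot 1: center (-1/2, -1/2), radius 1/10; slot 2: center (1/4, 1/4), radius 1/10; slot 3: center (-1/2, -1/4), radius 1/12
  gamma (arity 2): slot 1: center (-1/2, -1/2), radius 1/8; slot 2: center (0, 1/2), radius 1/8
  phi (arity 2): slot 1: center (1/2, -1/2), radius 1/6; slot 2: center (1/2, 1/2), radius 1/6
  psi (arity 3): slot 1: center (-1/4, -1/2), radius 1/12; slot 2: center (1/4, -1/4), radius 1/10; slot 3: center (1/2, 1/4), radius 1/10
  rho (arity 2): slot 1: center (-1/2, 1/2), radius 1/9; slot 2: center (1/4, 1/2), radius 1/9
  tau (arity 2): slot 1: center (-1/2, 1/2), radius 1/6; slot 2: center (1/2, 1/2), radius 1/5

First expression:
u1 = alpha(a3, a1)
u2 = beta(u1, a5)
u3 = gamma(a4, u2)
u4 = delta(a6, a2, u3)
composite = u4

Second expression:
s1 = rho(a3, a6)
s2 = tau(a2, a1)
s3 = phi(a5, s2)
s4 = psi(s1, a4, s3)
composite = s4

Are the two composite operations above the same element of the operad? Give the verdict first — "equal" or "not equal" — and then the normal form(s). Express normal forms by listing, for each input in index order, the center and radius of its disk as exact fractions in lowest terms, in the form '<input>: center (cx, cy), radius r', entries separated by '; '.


not equal: they reduce to a1: center (-517/1024, -319/1536), radius 1/6912; a2: center (1/4, 1/4), radius 1/10; a3: center (-517/1024, -107/512), radius 1/9216; a4: center (-13/24, -7/24), radius 1/96; a5: center (-95/192, -41/192), radius 1/768; a6: center (-1/2, -1/2), radius 1/10 and a1: center (67/120, 37/120), radius 1/300; a2: center (13/24, 37/120), radius 1/360; a3: center (-7/24, -11/24), radius 1/108; a4: center (1/4, -1/4), radius 1/10; a5: center (11/20, 1/5), radius 1/60; a6: center (-11/48, -11/24), radius 1/108

Normal form of the first expression: a1: center (-517/1024, -319/1536), radius 1/6912; a2: center (1/4, 1/4), radius 1/10; a3: center (-517/1024, -107/512), radius 1/9216; a4: center (-13/24, -7/24), radius 1/96; a5: center (-95/192, -41/192), radius 1/768; a6: center (-1/2, -1/2), radius 1/10
Normal form of the second expression: a1: center (67/120, 37/120), radius 1/300; a2: center (13/24, 37/120), radius 1/360; a3: center (-7/24, -11/24), radius 1/108; a4: center (1/4, -1/4), radius 1/10; a5: center (11/20, 1/5), radius 1/60; a6: center (-11/48, -11/24), radius 1/108
The forms do not match — not equal.


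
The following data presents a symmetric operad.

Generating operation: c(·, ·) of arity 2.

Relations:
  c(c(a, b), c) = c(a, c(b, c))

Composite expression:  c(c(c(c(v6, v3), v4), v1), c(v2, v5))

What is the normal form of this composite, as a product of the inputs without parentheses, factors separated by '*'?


v6 * v3 * v4 * v1 * v2 * v5

Key point: c is associative — brackets drop, the v-order remains.
c(v6, v3) reduces to v6 * v3
c(c(v6, v3), v4) reduces to v6 * v3 * v4
c(c(c(v6, v3), v4), v1) reduces to v6 * v3 * v4 * v1
c(v2, v5) reduces to v2 * v5
c(c(c(c(v6, v3), v4), v1), c(v2, v5)) reduces to v6 * v3 * v4 * v1 * v2 * v5


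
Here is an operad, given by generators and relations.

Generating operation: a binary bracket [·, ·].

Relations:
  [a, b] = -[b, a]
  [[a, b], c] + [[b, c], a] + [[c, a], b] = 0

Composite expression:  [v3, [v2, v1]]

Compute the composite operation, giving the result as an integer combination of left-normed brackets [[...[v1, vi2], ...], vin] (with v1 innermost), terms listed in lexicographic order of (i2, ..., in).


[[v1, v2], v3]

In the tensor algebra, words opening v1 carry the v1-anchored form.
Composite bracket: [v3, [v2, v1]]
Under [a, b] = ab - ba we get 4 signed associative words (2^2 = 4).
Keep just the words that open with v1:
  word v1v2v3 has sign +1, contributing +[[v1, v2], v3]


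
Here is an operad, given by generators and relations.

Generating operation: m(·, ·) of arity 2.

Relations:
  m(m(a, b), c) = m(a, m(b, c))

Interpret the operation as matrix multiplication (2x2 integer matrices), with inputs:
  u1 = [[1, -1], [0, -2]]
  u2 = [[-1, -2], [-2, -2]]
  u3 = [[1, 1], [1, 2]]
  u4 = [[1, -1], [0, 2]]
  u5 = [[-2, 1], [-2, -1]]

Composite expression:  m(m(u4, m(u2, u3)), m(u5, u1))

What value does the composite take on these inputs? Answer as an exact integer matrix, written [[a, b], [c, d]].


[[-4, 4], [40, -48]]

m(u2, u3) = [[-3, -5], [-4, -6]]
m(u4, m(u2, u3)) = [[1, 1], [-8, -12]]
m(u5, u1) = [[-2, 0], [-2, 4]]
m(m(u4, m(u2, u3)), m(u5, u1)) = [[-4, 4], [40, -48]]


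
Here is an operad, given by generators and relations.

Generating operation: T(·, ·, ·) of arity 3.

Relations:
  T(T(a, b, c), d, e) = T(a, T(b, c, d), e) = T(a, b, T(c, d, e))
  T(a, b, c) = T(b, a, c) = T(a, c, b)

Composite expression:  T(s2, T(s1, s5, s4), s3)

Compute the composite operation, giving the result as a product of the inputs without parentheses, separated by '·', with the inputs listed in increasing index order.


Any arrangement under T is one operation, so sort the s-inputs.
T(s1, s5, s4) collapses to s1 · s5 · s4
T(s2, T(s1, s5, s4), s3) collapses to s2 · s1 · s5 · s4 · s3
commutativity sorts the factors: s1 · s2 · s3 · s4 · s5

s1 · s2 · s3 · s4 · s5


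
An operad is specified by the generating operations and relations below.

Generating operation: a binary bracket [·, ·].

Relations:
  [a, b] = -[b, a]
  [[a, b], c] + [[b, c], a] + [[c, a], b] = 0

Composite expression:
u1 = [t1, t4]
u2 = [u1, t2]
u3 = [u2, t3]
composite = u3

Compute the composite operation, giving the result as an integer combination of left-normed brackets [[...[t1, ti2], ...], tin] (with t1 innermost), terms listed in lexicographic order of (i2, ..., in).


Skip Jacobi rewriting: expand, keep t1-initial words, read off terms.
Composite bracket: [[[t1, t4], t2], t3]
Applying ab - ba throughout gives 8 signed words (2^3 = 8).
Keep just the words that open with t1:
  t1t4t2t3 appears with sign +1, giving the term +[[[t1, t4], t2], t3]

[[[t1, t4], t2], t3]


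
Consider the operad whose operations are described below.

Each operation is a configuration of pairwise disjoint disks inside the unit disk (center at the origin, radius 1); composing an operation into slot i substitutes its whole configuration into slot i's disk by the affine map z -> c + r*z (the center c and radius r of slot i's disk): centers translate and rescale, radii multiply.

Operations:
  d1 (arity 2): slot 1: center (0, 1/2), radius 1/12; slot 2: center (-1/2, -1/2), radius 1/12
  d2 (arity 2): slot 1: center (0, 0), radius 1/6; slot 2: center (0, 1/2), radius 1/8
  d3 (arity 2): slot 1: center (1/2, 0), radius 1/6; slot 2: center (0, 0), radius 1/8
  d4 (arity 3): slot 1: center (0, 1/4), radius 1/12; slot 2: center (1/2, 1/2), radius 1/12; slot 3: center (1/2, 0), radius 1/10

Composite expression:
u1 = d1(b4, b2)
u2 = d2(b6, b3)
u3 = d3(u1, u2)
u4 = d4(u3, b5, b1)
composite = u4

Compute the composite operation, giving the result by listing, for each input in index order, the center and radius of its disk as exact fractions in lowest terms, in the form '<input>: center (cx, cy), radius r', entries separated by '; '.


b1: center (1/2, 0), radius 1/10; b2: center (5/144, 35/144), radius 1/864; b3: center (0, 49/192), radius 1/768; b4: center (1/24, 37/144), radius 1/864; b5: center (1/2, 1/2), radius 1/12; b6: center (0, 1/4), radius 1/576

Follow each b-input down from d4: c' goes to c + r*c', radius to r*r'.
input b4: composing its 3 substitution steps yields center (1/24, 37/144), radius 1/864
input b2: composing its 3 substitution steps yields center (5/144, 35/144), radius 1/864
input b6: composing its 3 substitution steps yields center (0, 1/4), radius 1/576
input b3: composing its 3 substitution steps yields center (0, 49/192), radius 1/768
input b5: composing its 1 substitution step yields center (1/2, 1/2), radius 1/12
input b1: composing its 1 substitution step yields center (1/2, 0), radius 1/10


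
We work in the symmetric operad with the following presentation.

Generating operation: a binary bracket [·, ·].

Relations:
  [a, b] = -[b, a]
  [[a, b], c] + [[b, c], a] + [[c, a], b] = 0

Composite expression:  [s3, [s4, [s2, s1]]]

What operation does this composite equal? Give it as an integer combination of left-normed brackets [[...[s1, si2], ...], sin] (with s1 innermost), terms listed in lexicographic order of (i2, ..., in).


-[[[s1, s2], s4], s3]

Skip Jacobi rewriting: expand, keep s1-initial words, read off terms.
Composite bracket: [s3, [s4, [s2, s1]]]
The bracket unfolds into 8 signed words via [a, b] = ab - ba (2^3 = 8).
Words beginning with s1 determine it all:
  s1s2s4s3 appears with sign -1, giving the term -[[[s1, s2], s4], s3]
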